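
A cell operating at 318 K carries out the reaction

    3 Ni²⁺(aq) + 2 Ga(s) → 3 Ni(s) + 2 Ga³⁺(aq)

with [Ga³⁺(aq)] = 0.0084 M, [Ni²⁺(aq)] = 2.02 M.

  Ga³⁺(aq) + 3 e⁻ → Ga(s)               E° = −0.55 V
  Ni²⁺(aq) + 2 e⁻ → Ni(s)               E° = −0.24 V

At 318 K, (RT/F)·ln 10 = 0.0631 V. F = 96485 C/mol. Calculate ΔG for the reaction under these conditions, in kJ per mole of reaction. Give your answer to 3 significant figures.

The standard cell potential is −0.24 − (−0.55) = +0.31 V, with n = 6 electrons in the balanced equation.
Here Q = [Ga³⁺(aq)]^2 / [Ni²⁺(aq)]^3 = 8.56×10^−6 (log Q = −5.067), giving E = +0.31 − (0.0631/6)·(−5.067) = +0.3633 V.
ΔG = −nFE = −(6)(96485)(+0.3633) J/mol = −210 kJ/mol.

−210 kJ/mol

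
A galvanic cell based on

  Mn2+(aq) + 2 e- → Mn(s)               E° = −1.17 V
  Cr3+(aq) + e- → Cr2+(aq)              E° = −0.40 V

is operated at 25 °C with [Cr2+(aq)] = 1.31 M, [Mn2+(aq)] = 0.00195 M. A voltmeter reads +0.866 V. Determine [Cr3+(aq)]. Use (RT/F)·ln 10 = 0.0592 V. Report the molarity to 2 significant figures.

2.4 M

The Cr³⁺/Cr²⁺ couple has the larger reduction potential, so it is the cathode: E°cell = −0.40 − (−1.17) = +0.77 V and n = 2.
Since E = E° − (0.0592/n)·log Q, log Q = n(E° − E)/0.0592 = −3.243.
For 2 Cr3+(aq) + Mn(s) → 2 Cr2+(aq) + Mn2+(aq), the reaction quotient is Q = ([Cr2+(aq)]^2·[Mn2+(aq)]) / [Cr3+(aq)]^2.
Isolating [Cr3+(aq)] in Q = 10^{−3.243} yields log [Cr3+(aq)] = 0.384, i.e. 2.4 M.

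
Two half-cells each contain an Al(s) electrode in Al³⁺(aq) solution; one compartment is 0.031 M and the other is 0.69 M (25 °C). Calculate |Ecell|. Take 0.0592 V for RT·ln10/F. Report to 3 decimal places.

For a concentration cell E°cell = 0, since both electrodes use the same couple.
The compartment with the higher Al³⁺(aq) concentration (0.69 M) acts as the cathode; ions are reduced there and produced at the dilute (0.031 M) anode.
With n = 3, Ecell = −(0.0592/3)·log([dilute]/[conc]) = −(0.0592/3)·log(0.031/0.69) = +0.027 V.

0.027 V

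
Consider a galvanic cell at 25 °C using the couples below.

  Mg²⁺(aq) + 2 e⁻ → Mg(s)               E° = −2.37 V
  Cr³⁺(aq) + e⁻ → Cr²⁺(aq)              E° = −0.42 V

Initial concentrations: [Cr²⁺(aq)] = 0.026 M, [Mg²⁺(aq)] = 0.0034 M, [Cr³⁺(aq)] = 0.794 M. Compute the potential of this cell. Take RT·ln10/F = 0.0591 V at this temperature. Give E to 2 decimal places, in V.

+2.11 V

Cr³⁺/Cr²⁺ is reduced (cathode, E° = −0.42 V) and Mg²⁺/Mg is oxidized (anode).
The standard potential is −0.42 − (−2.37) = +1.95 V and the balanced reaction transfers n = 2 electrons.
The balanced reaction is 2 Cr³⁺(aq) + Mg(s) → 2 Cr²⁺(aq) + Mg²⁺(aq), so Q = ([Cr²⁺(aq)]^2·[Mg²⁺(aq)]) / [Cr³⁺(aq)]^2 = 3.65×10^−6 and log Q = −5.438.
E = E° − (0.0591/n)·log Q = +1.95 − (0.0591/2)(−5.438) = +2.11 V.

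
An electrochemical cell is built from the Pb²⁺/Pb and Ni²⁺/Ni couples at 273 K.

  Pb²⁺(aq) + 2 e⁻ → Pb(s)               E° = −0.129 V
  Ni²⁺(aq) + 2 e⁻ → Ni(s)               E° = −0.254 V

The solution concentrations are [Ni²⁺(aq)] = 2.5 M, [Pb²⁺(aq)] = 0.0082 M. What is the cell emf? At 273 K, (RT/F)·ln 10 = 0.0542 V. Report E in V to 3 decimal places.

Pb²⁺/Pb is reduced (cathode, E° = −0.129 V) and Ni²⁺/Ni is oxidized (anode).
E°cell = −0.129 − (−0.254) = +0.125 V, with n = 2 electrons transferred.
The balanced reaction is Pb²⁺(aq) + Ni(s) → Pb(s) + Ni²⁺(aq), so Q = [Ni²⁺(aq)] / [Pb²⁺(aq)] = 305 and log Q = 2.484.
Applying E = E° − (RT ln10/nF)·log Q gives +0.125 − (0.0542/2)(2.484) = +0.058 V.

+0.058 V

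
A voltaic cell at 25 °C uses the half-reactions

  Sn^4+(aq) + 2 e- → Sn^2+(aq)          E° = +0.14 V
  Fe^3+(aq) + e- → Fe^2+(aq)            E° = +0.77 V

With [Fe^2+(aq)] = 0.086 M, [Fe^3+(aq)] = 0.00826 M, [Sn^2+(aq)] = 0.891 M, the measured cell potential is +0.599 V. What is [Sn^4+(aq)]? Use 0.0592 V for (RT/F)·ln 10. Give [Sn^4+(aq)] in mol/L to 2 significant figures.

0.092 M

With Fe³⁺/Fe²⁺ at the cathode and Sn⁴⁺/Sn²⁺ at the anode, E°cell = +0.77 − (+0.14) = +0.63 V (n = 2).
From the Nernst equation, log Q = n(E° − E)/0.0592 = 2·(+0.63 − (+0.599))/0.0592 = 1.047.
The balanced reaction is 2 Fe^3+(aq) + Sn^2+(aq) → 2 Fe^2+(aq) + Sn^4+(aq), so Q = ([Fe^2+(aq)]^2·[Sn^4+(aq)]) / ([Fe^3+(aq)]^2·[Sn^2+(aq)]).
Substituting the known concentrations and solving, log [Sn^4+(aq)] = −1.038 and [Sn^4+(aq)] = 0.092 M.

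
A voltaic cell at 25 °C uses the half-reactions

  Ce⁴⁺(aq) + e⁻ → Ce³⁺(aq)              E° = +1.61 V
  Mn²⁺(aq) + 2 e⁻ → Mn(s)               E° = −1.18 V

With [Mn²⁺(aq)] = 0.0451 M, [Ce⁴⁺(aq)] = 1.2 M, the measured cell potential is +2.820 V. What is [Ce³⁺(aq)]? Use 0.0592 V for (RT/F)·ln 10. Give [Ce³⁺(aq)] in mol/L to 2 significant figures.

Ce⁴⁺/Ce³⁺ is the cathode (higher E°); E°cell = +1.61 − (−1.18) = +2.79 V with n = 2.
Since E = E° − (0.0592/n)·log Q, log Q = n(E° − E)/0.0592 = −1.014.
Balancing electrons gives 2 Ce⁴⁺(aq) + Mn(s) → 2 Ce³⁺(aq) + Mn²⁺(aq); thus Q = ([Ce³⁺(aq)]^2·[Mn²⁺(aq)]) / [Ce⁴⁺(aq)]^2.
Isolating [Ce³⁺(aq)] in Q = 10^{−1.014} yields log [Ce³⁺(aq)] = 0.245, i.e. 1.8 M.

1.8 M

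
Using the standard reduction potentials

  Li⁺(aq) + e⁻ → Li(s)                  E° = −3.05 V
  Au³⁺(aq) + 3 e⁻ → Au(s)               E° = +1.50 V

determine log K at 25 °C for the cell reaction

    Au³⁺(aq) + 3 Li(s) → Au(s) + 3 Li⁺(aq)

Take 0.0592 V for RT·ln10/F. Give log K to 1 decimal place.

The Au³⁺/Au couple is reduced (cathode); E°cell = +1.50 − (−3.05) = +4.55 V with n = 3.
At equilibrium E = 0, so log K = nE°cell / 0.0592 = (3)(+4.55) / 0.0592 = 230.6.

log K = 230.6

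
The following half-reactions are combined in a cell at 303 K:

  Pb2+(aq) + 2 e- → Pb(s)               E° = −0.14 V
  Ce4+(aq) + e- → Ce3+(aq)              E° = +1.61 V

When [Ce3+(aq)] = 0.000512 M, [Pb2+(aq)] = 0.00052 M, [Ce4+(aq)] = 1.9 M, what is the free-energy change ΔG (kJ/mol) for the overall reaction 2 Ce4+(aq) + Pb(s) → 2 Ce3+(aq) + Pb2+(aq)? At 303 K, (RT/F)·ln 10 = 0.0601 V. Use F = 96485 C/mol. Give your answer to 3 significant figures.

−398 kJ/mol

E°cell = +1.61 − (−0.14) = +1.75 V; the balanced reaction transfers n = 2 electrons.
Here Q = ([Ce3+(aq)]^2·[Pb2+(aq)]) / [Ce4+(aq)]^2 = 3.78×10^−11 (log Q = −10.423), giving E = +1.75 − (0.0601/2)·(−10.423) = +2.0632 V.
Finally ΔG = −nFE = −(2)(96485 C/mol)(+2.0632 V) = −398 kJ/mol.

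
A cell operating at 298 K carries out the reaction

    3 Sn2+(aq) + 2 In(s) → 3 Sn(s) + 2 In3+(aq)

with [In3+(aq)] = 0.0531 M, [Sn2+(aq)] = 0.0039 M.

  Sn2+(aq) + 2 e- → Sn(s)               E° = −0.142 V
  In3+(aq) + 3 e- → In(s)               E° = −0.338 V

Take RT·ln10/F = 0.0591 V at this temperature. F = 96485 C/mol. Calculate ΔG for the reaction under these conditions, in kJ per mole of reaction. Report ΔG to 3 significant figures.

E°cell = −0.142 − (−0.338) = +0.196 V; the balanced reaction transfers n = 6 electrons.
Here Q = [In3+(aq)]^2 / [Sn2+(aq)]^3 = 4.75×10^4 (log Q = 4.677), giving E = +0.196 − (0.0591/6)·(4.677) = +0.1499 V.
Finally ΔG = −nFE = −(6)(96485 C/mol)(+0.1499 V) = −86.8 kJ/mol.

−86.8 kJ/mol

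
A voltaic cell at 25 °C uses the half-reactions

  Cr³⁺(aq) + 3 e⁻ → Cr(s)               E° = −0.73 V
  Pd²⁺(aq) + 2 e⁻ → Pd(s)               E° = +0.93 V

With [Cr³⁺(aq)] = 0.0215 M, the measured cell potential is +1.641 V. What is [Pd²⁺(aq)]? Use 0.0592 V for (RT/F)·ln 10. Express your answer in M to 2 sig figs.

0.018 M

With Pd²⁺/Pd at the cathode and Cr³⁺/Cr at the anode, E°cell = +0.93 − (−0.73) = +1.66 V (n = 6).
Rearranging E = E° − (0.0592/n)·log Q gives log Q = 6(+1.66 − (+1.641))/0.0592 = 1.926.
The balanced reaction is 3 Pd²⁺(aq) + 2 Cr(s) → 3 Pd(s) + 2 Cr³⁺(aq), so Q = [Cr³⁺(aq)]^2 / [Pd²⁺(aq)]^3.
Isolating [Pd²⁺(aq)] in Q = 10^{1.926} yields log [Pd²⁺(aq)] = −1.754, i.e. 0.018 M.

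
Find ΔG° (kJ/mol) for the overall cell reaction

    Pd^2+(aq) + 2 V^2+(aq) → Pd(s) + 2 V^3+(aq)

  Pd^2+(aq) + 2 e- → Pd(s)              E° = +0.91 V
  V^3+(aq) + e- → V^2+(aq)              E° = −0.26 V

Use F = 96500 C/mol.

In the reaction as written Pd^2+(aq) is reduced, so the Pd²⁺/Pd couple is the cathode and V³⁺/V²⁺ is the anode.
E°cell = +0.91 − (−0.26) = +1.17 V; balancing electrons gives n = 2.
ΔG° = −nFE°cell = −(2)(96500)(+1.17) J/mol = −226 kJ/mol.

−226 kJ/mol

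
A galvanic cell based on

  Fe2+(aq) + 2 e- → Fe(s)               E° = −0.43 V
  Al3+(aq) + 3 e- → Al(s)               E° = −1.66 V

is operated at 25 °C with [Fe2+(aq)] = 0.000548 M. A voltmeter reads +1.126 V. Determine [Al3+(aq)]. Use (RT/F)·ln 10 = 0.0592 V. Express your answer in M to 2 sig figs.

2.4 M

The Fe²⁺/Fe couple has the larger reduction potential, so it is the cathode: E°cell = −0.43 − (−1.66) = +1.23 V and n = 6.
Rearranging E = E° − (0.0592/n)·log Q gives log Q = 6(+1.23 − (+1.126))/0.0592 = 10.541.
Balancing electrons gives 3 Fe2+(aq) + 2 Al(s) → 3 Fe(s) + 2 Al3+(aq); thus Q = [Al3+(aq)]^2 / [Fe2+(aq)]^3.
Isolating [Al3+(aq)] in Q = 10^{10.541} yields log [Al3+(aq)] = 0.379, i.e. 2.4 M.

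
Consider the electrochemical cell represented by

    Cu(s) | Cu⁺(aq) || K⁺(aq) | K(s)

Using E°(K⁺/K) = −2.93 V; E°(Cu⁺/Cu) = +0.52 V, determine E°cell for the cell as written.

−3.45 V

By convention the left-hand electrode in cell notation is the anode (oxidation) and the right-hand electrode is the cathode (reduction).
E°cell = E°(right) − E°(left) = −2.93 − (+0.52) = −3.45 V.
The negative sign shows that, as written, the cell would require an external voltage to drive the reaction.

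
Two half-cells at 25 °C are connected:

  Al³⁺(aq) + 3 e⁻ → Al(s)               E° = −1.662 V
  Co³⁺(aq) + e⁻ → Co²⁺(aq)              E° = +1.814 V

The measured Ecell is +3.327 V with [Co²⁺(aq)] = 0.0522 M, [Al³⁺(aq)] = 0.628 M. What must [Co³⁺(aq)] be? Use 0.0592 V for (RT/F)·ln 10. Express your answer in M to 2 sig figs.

With Co³⁺/Co²⁺ at the cathode and Al³⁺/Al at the anode, E°cell = +1.814 − (−1.662) = +3.476 V (n = 3).
From the Nernst equation, log Q = n(E° − E)/0.0592 = 3·(+3.476 − (+3.327))/0.0592 = 7.551.
The balanced reaction is 3 Co³⁺(aq) + Al(s) → 3 Co²⁺(aq) + Al³⁺(aq), so Q = ([Co²⁺(aq)]^3·[Al³⁺(aq)]) / [Co³⁺(aq)]^3.
Isolating [Co³⁺(aq)] in Q = 10^{7.551} yields log [Co³⁺(aq)] = −3.867, i.e. 0.00014 M.

0.00014 M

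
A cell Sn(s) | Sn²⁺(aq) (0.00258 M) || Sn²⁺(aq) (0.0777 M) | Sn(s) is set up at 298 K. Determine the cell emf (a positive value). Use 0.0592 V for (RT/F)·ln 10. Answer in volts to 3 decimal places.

0.044 V

For a concentration cell E°cell = 0, since both electrodes use the same couple.
The compartment with the higher Sn²⁺(aq) concentration (0.0777 M) acts as the cathode; ions are reduced there and produced at the dilute (0.00258 M) anode.
With n = 2, Ecell = −(0.0592/2)·log([dilute]/[conc]) = −(0.0592/2)·log(0.00258/0.0777) = +0.044 V.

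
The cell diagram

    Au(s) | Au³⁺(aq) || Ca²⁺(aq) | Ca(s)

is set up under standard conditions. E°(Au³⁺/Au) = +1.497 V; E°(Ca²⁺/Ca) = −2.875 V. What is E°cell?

By convention the left-hand electrode in cell notation is the anode (oxidation) and the right-hand electrode is the cathode (reduction).
E°cell = E°(right) − E°(left) = −2.875 − (+1.497) = −4.372 V.
The negative sign shows that, as written, the cell would require an external voltage to drive the reaction.

−4.372 V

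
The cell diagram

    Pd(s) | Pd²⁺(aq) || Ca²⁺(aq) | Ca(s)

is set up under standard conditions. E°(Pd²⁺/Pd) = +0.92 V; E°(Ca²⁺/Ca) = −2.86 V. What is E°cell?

By convention the left-hand electrode in cell notation is the anode (oxidation) and the right-hand electrode is the cathode (reduction).
E°cell = E°(right) − E°(left) = −2.86 − (+0.92) = −3.78 V.
The negative sign shows that, as written, the cell would require an external voltage to drive the reaction.

−3.78 V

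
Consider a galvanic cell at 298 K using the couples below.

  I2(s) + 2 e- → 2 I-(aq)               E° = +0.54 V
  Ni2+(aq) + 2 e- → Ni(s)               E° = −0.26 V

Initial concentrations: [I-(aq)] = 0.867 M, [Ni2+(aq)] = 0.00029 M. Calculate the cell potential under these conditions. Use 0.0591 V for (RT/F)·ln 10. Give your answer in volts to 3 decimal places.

The I₂/I⁻ couple has the more positive E°, so it is the cathode; Ni²⁺/Ni is the anode.
E°cell = E°cat − E°an = +0.54 − (−0.26) = +0.80 V; n = 2.
Balancing gives I2(s) + Ni(s) → 2 I-(aq) + Ni2+(aq); hence Q = [I-(aq)]^2·[Ni2+(aq)] = 0.000218 (log Q = −3.662).
Applying E = E° − (RT ln10/nF)·log Q gives +0.80 − (0.0591/2)(−3.662) = +0.908 V.

+0.908 V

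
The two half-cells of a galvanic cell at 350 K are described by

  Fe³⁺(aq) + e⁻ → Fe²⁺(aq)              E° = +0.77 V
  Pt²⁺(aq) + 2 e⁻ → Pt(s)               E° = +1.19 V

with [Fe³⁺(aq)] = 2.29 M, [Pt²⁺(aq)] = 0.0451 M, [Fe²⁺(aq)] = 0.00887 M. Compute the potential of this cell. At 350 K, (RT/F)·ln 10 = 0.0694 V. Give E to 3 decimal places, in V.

+0.206 V

The Pt²⁺/Pt couple has the more positive E°, so it is the cathode; Fe³⁺/Fe²⁺ is the anode.
E°cell = +1.19 − (+0.77) = +0.42 V, with n = 2 electrons transferred.
The balanced reaction is Pt²⁺(aq) + 2 Fe²⁺(aq) → Pt(s) + 2 Fe³⁺(aq), so Q = [Fe³⁺(aq)]^2 / ([Pt²⁺(aq)]·[Fe²⁺(aq)]^2) = 1.48×10^6 and log Q = 6.170.
By the Nernst equation, E = +0.42 − (0.0694/2)·(6.170) = +0.206 V.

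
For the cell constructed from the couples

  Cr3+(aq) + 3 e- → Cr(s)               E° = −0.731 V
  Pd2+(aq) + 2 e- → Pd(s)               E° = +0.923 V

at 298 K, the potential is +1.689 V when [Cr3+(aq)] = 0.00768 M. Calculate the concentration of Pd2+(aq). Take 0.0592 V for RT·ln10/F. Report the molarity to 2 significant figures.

The Pd²⁺/Pd couple has the larger reduction potential, so it is the cathode: E°cell = +0.923 − (−0.731) = +1.654 V and n = 6.
Rearranging E = E° − (0.0592/n)·log Q gives log Q = 6(+1.654 − (+1.689))/0.0592 = −3.547.
Balancing electrons gives 3 Pd2+(aq) + 2 Cr(s) → 3 Pd(s) + 2 Cr3+(aq); thus Q = [Cr3+(aq)]^2 / [Pd2+(aq)]^3.
Isolating [Pd2+(aq)] in Q = 10^{−3.547} yields log [Pd2+(aq)] = −0.227, i.e. 0.59 M.

0.59 M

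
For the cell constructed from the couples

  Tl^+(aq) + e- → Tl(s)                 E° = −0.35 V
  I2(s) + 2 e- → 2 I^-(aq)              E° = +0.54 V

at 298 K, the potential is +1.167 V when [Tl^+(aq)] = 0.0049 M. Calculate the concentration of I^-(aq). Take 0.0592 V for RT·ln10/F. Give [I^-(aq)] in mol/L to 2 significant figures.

The I₂/I⁻ couple has the larger reduction potential, so it is the cathode: E°cell = +0.54 − (−0.35) = +0.89 V and n = 2.
From the Nernst equation, log Q = n(E° − E)/0.0592 = 2·(+0.89 − (+1.167))/0.0592 = −9.358.
For I2(s) + 2 Tl(s) → 2 I^-(aq) + 2 Tl^+(aq), the reaction quotient is Q = [I^-(aq)]^2·[Tl^+(aq)]^2.
Substituting the known concentrations and solving, log [I^-(aq)] = −2.369 and [I^-(aq)] = 0.0043 M.

0.0043 M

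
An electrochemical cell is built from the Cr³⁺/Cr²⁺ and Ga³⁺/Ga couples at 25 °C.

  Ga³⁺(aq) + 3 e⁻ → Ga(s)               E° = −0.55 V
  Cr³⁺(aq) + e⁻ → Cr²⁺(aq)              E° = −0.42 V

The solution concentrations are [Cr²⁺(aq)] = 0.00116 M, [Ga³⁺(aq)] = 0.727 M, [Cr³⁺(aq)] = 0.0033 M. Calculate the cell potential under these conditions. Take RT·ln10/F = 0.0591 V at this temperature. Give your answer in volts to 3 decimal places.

The Cr³⁺/Cr²⁺ couple has the more positive E°, so it is the cathode; Ga³⁺/Ga is the anode.
The standard potential is −0.42 − (−0.55) = +0.13 V and the balanced reaction transfers n = 3 electrons.
The balanced reaction is 3 Cr³⁺(aq) + Ga(s) → 3 Cr²⁺(aq) + Ga³⁺(aq), so Q = ([Cr²⁺(aq)]^3·[Ga³⁺(aq)]) / [Cr³⁺(aq)]^3 = 0.0316 and log Q = −1.501.
E = E° − (0.0591/n)·log Q = +0.13 − (0.0591/3)(−1.501) = +0.160 V.

+0.160 V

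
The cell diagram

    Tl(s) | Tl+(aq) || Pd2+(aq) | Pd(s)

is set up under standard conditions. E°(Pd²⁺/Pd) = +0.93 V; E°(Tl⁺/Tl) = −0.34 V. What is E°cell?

By convention the left-hand electrode in cell notation is the anode (oxidation) and the right-hand electrode is the cathode (reduction).
E°cell = E°(right) − E°(left) = +0.93 − (−0.34) = +1.27 V.

+1.27 V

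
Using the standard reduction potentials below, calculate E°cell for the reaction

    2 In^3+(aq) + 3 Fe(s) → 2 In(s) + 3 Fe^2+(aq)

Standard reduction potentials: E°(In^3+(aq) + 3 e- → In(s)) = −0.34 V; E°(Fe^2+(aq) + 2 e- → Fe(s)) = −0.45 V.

In the reaction as written, In^3+(aq) is reduced (cathode) and Fe^2+(aq) is produced by oxidation at the anode.
E°cell = E°(cathode) − E°(anode) = −0.34 − (−0.45) = +0.11 V.

+0.11 V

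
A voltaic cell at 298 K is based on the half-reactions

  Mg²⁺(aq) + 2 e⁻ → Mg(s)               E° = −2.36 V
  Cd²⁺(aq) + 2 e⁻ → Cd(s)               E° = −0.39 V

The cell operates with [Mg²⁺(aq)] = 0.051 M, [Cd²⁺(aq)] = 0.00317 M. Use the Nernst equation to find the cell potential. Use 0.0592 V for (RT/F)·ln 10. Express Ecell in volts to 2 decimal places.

The Cd²⁺/Cd couple has the more positive E°, so it is the cathode; Mg²⁺/Mg is the anode.
E°cell = E°cat − E°an = −0.39 − (−2.36) = +1.97 V; n = 2.
Balancing gives Cd²⁺(aq) + Mg(s) → Cd(s) + Mg²⁺(aq); hence Q = [Mg²⁺(aq)] / [Cd²⁺(aq)] = 16.1 (log Q = 1.207).
E = E° − (0.0592/n)·log Q = +1.97 − (0.0592/2)(1.207) = +1.93 V.

+1.93 V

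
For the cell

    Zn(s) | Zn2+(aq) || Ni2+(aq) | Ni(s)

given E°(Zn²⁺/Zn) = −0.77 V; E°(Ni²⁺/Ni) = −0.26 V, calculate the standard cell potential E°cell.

By convention the left-hand electrode in cell notation is the anode (oxidation) and the right-hand electrode is the cathode (reduction).
E°cell = E°(right) − E°(left) = −0.26 − (−0.77) = +0.51 V.

+0.51 V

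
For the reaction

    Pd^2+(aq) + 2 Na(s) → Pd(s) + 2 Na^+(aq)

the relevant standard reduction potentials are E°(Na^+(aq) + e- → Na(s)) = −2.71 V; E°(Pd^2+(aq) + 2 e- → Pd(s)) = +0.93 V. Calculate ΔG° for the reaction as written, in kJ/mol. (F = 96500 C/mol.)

In the reaction as written Pd^2+(aq) is reduced, so the Pd²⁺/Pd couple is the cathode and Na⁺/Na is the anode.
E°cell = +0.93 − (−2.71) = +3.64 V; balancing electrons gives n = 2.
ΔG° = −nFE°cell = −(2)(96500)(+3.64) J/mol = −703 kJ/mol.

−703 kJ/mol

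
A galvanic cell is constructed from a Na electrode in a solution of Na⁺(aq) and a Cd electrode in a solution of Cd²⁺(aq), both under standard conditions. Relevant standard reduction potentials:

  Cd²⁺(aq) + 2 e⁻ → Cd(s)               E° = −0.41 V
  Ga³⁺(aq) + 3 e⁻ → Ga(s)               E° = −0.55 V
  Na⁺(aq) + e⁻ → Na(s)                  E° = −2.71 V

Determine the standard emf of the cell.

Of the two couples in this cell, the one with the more positive reduction potential is reduced at the cathode: here that is Cd²⁺/Cd (−0.41 V); Na⁺/Na (−2.71 V) is the anode.
E°cell = E°(cathode) − E°(anode) = −0.41 − (−2.71) = +2.30 V.

+2.30 V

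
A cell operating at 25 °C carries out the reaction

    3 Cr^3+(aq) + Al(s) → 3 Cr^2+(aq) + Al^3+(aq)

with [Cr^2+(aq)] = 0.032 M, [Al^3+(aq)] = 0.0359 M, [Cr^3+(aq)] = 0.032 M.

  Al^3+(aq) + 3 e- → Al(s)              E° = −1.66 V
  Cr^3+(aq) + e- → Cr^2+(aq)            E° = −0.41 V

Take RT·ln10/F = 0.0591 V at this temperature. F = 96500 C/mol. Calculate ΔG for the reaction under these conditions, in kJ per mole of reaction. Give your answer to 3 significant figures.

−370 kJ/mol

E°cell = −0.41 − (−1.66) = +1.25 V; the balanced reaction transfers n = 3 electrons.
The reaction quotient is ([Cr^2+(aq)]^3·[Al^3+(aq)]) / [Cr^3+(aq)]^3 = 0.0359; by Nernst, E = +1.25 − (0.0591/3)(−1.445) = +1.2785 V.
ΔG = −nFE = −(3)(96500)(+1.2785) J/mol = −370 kJ/mol.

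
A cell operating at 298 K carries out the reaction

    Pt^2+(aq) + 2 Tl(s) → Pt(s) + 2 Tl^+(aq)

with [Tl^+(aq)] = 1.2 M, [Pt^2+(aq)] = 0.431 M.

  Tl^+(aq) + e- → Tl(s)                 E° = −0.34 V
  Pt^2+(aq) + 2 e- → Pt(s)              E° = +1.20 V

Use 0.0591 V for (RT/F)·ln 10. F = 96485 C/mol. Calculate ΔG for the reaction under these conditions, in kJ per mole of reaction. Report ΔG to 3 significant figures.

−294 kJ/mol

E°cell = +1.20 − (−0.34) = +1.54 V; the balanced reaction transfers n = 2 electrons.
Here Q = [Tl^+(aq)]^2 / [Pt^2+(aq)] = 3.34 (log Q = 0.524), giving E = +1.54 − (0.0591/2)·(0.524) = +1.5245 V.
Finally ΔG = −nFE = −(2)(96485 C/mol)(+1.5245 V) = −294 kJ/mol.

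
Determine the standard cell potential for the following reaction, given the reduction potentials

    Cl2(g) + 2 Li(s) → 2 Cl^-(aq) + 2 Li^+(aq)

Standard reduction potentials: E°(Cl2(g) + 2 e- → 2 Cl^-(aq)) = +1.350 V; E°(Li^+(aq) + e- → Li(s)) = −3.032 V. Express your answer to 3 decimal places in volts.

Cl2(g) gains electrons, so the Cl₂/Cl⁻ couple is the cathode; the Li⁺/Li couple is the anode.
E°cell = E°(cathode) − E°(anode) = +1.350 − (−3.032) = +4.382 V.

+4.382 V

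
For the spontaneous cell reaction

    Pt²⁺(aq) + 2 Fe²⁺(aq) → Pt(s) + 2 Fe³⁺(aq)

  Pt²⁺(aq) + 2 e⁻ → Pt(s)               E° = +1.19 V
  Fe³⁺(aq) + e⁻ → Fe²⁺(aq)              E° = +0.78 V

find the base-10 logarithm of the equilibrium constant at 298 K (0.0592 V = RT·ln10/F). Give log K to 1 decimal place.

The Pt²⁺/Pt couple is reduced (cathode); E°cell = +1.19 − (+0.78) = +0.41 V with n = 2.
At equilibrium E = 0, so log K = nE°cell / 0.0592 = (2)(+0.41) / 0.0592 = 13.9.

log K = 13.9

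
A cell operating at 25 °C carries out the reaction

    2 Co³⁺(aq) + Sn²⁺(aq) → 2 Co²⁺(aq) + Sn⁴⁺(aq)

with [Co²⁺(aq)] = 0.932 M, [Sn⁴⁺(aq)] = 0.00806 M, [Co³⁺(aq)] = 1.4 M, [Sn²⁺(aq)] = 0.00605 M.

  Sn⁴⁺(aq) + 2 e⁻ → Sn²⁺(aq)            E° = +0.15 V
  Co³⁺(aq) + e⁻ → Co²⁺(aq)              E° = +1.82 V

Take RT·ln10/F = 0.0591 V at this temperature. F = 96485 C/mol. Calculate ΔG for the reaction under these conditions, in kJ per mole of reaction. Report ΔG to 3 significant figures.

With Co³⁺/Co²⁺ reduced at the cathode, E°cell = +1.82 − (+0.15) = +1.67 V and n = 2.
The reaction quotient is ([Co²⁺(aq)]^2·[Sn⁴⁺(aq)]) / ([Co³⁺(aq)]^2·[Sn²⁺(aq)]) = 0.59; by Nernst, E = +1.67 − (0.0591/2)(−0.229) = +1.6768 V.
Finally ΔG = −nFE = −(2)(96485 C/mol)(+1.6768 V) = −324 kJ/mol.

−324 kJ/mol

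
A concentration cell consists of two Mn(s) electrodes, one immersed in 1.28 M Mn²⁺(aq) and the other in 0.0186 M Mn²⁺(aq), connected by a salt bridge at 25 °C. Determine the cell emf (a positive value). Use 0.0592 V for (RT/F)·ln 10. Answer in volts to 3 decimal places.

For a concentration cell E°cell = 0, since both electrodes use the same couple.
The compartment with the higher Mn²⁺(aq) concentration (1.28 M) acts as the cathode; ions are reduced there and produced at the dilute (0.0186 M) anode.
With n = 2, Ecell = −(0.0592/2)·log([dilute]/[conc]) = −(0.0592/2)·log(0.0186/1.28) = +0.054 V.

0.054 V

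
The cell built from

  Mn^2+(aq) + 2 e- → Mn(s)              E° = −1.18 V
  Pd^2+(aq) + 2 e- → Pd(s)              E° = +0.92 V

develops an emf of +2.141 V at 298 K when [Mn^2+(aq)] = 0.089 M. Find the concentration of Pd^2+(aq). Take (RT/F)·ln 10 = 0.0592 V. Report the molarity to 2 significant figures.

2.2 M

The Pd²⁺/Pd couple has the larger reduction potential, so it is the cathode: E°cell = +0.92 − (−1.18) = +2.10 V and n = 2.
Since E = E° − (0.0592/n)·log Q, log Q = n(E° − E)/0.0592 = −1.385.
For Pd^2+(aq) + Mn(s) → Pd(s) + Mn^2+(aq), the reaction quotient is Q = [Mn^2+(aq)] / [Pd^2+(aq)].
Isolating [Pd^2+(aq)] in Q = 10^{−1.385} yields log [Pd^2+(aq)] = 0.334, i.e. 2.2 M.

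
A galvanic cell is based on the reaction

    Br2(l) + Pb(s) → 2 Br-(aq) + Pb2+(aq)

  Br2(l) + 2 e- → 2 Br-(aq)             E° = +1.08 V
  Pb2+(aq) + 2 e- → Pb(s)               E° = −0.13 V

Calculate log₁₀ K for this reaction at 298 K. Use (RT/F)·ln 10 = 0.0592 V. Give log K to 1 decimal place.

The Br₂/Br⁻ couple is reduced (cathode); E°cell = +1.08 − (−0.13) = +1.21 V with n = 2.
At equilibrium E = 0, so log K = nE°cell / 0.0592 = (2)(+1.21) / 0.0592 = 40.9.

log K = 40.9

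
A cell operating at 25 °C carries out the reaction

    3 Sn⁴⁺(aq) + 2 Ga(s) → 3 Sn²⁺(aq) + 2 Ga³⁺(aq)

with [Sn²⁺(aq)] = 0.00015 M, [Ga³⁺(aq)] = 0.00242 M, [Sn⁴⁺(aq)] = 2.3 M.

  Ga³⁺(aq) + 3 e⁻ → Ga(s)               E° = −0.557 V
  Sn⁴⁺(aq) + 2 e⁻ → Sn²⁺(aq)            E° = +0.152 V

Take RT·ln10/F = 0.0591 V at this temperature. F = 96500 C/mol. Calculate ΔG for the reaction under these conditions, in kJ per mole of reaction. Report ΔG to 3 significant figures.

−512 kJ/mol

E°cell = +0.152 − (−0.557) = +0.709 V; the balanced reaction transfers n = 6 electrons.
Here Q = ([Sn²⁺(aq)]^3·[Ga³⁺(aq)]^2) / [Sn⁴⁺(aq)]^3 = 1.62×10^−18 (log Q = −17.789), giving E = +0.709 − (0.0591/6)·(−17.789) = +0.8842 V.
ΔG = −nFE = −(6)(96500)(+0.8842) J/mol = −512 kJ/mol.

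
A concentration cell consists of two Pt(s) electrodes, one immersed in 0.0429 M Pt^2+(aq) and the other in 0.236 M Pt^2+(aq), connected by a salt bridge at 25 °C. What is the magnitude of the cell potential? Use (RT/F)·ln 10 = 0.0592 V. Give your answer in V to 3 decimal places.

For a concentration cell E°cell = 0, since both electrodes use the same couple.
The compartment with the higher Pt^2+(aq) concentration (0.236 M) acts as the cathode; ions are reduced there and produced at the dilute (0.0429 M) anode.
With n = 2, Ecell = −(0.0592/2)·log([dilute]/[conc]) = −(0.0592/2)·log(0.0429/0.236) = +0.022 V.

0.022 V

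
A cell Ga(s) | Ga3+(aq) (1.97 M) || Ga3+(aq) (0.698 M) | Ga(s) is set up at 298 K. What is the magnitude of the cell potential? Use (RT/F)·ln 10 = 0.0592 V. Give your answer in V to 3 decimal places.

0.009 V

For a concentration cell E°cell = 0, since both electrodes use the same couple.
The compartment with the higher Ga3+(aq) concentration (1.97 M) acts as the cathode; ions are reduced there and produced at the dilute (0.698 M) anode.
With n = 3, Ecell = −(0.0592/3)·log([dilute]/[conc]) = −(0.0592/3)·log(0.698/1.97) = +0.009 V.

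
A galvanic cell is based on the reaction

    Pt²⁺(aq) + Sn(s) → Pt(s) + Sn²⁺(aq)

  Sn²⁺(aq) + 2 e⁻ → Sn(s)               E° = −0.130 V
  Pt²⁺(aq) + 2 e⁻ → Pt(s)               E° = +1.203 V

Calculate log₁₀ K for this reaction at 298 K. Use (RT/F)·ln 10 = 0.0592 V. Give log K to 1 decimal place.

The Pt²⁺/Pt couple is reduced (cathode); E°cell = +1.203 − (−0.130) = +1.333 V with n = 2.
At equilibrium E = 0, so log K = nE°cell / 0.0592 = (2)(+1.333) / 0.0592 = 45.0.

log K = 45.0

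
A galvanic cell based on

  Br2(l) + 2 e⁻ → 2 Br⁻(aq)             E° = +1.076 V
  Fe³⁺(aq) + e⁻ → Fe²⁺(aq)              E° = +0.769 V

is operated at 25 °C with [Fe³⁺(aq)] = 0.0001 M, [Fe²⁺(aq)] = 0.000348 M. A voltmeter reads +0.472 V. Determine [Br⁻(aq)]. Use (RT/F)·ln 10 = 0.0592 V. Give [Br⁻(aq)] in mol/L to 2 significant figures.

0.0057 M

With Br₂/Br⁻ at the cathode and Fe³⁺/Fe²⁺ at the anode, E°cell = +1.076 − (+0.769) = +0.307 V (n = 2).
Rearranging E = E° − (0.0592/n)·log Q gives log Q = 2(+0.307 − (+0.472))/0.0592 = −5.574.
Balancing electrons gives Br2(l) + 2 Fe²⁺(aq) → 2 Br⁻(aq) + 2 Fe³⁺(aq); thus Q = ([Br⁻(aq)]^2·[Fe³⁺(aq)]^2) / [Fe²⁺(aq)]^2.
Substituting the known concentrations and solving, log [Br⁻(aq)] = −2.245 and [Br⁻(aq)] = 0.0057 M.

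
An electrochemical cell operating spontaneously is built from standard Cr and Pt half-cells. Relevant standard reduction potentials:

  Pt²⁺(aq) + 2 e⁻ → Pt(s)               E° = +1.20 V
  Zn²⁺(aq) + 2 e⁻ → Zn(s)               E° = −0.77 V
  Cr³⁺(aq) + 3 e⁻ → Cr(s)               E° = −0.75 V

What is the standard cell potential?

Of the two couples in this cell, the one with the more positive reduction potential is reduced at the cathode: here that is Pt²⁺/Pt (+1.20 V); Cr³⁺/Cr (−0.75 V) is the anode.
E°cell = E°(cathode) − E°(anode) = +1.20 − (−0.75) = +1.95 V.

+1.95 V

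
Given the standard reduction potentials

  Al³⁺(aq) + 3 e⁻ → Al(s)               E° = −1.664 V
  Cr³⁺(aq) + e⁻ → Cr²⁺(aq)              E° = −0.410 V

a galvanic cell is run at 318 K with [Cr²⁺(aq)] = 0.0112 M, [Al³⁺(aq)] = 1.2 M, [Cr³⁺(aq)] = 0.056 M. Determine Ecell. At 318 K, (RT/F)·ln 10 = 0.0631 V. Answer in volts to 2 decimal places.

+1.30 V

Since E°(Cr³⁺/Cr²⁺) > E°(Al³⁺/Al), Cr³⁺/Cr²⁺ serves as the cathode.
The standard potential is −0.410 − (−1.664) = +1.254 V and the balanced reaction transfers n = 3 electrons.
The balanced reaction is 3 Cr³⁺(aq) + Al(s) → 3 Cr²⁺(aq) + Al³⁺(aq), so Q = ([Cr²⁺(aq)]^3·[Al³⁺(aq)]) / [Cr³⁺(aq)]^3 = 0.0096 and log Q = −2.018.
Applying E = E° − (RT ln10/nF)·log Q gives +1.254 − (0.0631/3)(−2.018) = +1.30 V.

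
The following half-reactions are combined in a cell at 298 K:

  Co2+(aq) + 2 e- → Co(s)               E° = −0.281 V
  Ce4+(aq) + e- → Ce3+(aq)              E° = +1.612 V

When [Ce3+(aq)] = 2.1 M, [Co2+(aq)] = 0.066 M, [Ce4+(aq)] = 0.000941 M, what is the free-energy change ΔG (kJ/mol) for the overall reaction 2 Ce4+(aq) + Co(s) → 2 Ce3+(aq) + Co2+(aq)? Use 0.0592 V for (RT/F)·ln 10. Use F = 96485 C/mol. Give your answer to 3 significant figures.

E°cell = +1.612 − (−0.281) = +1.893 V; the balanced reaction transfers n = 2 electrons.
Here Q = ([Ce3+(aq)]^2·[Co2+(aq)]) / [Ce4+(aq)]^2 = 3.29×10^5 (log Q = 5.517), giving E = +1.893 − (0.0592/2)·(5.517) = +1.7297 V.
ΔG = −nFE = −(2)(96485)(+1.7297) J/mol = −334 kJ/mol.

−334 kJ/mol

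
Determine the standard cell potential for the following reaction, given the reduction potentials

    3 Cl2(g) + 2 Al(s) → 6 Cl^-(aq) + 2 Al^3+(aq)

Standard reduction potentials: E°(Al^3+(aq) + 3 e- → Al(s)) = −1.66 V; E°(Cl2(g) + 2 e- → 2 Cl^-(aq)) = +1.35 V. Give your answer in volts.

+3.01 V

Cl2(g) gains electrons, so the Cl₂/Cl⁻ couple is the cathode; the Al³⁺/Al couple is the anode.
E°cell = E°(cathode) − E°(anode) = +1.35 − (−1.66) = +3.01 V.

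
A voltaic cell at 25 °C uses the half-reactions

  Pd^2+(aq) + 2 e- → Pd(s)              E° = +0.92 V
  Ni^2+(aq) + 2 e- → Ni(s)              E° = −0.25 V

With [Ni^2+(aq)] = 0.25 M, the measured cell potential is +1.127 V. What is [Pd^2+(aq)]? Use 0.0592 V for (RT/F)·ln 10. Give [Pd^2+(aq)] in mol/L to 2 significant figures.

Pd²⁺/Pd is the cathode (higher E°); E°cell = +0.92 − (−0.25) = +1.17 V with n = 2.
Since E = E° − (0.0592/n)·log Q, log Q = n(E° − E)/0.0592 = 1.453.
Balancing electrons gives Pd^2+(aq) + Ni(s) → Pd(s) + Ni^2+(aq); thus Q = [Ni^2+(aq)] / [Pd^2+(aq)].
Substituting the known concentrations and solving, log [Pd^2+(aq)] = −2.055 and [Pd^2+(aq)] = 0.0088 M.

0.0088 M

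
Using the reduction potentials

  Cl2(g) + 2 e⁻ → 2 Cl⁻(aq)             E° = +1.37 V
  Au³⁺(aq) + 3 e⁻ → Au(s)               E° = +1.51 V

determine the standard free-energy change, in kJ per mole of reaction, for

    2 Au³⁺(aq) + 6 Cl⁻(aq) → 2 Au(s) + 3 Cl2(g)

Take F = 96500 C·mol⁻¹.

In the reaction as written Au³⁺(aq) is reduced, so the Au³⁺/Au couple is the cathode and Cl₂/Cl⁻ is the anode.
E°cell = +1.51 − (+1.37) = +0.14 V; balancing electrons gives n = 6.
ΔG° = −nFE°cell = −(6)(96500)(+0.14) J/mol = −81.1 kJ/mol.

−81.1 kJ/mol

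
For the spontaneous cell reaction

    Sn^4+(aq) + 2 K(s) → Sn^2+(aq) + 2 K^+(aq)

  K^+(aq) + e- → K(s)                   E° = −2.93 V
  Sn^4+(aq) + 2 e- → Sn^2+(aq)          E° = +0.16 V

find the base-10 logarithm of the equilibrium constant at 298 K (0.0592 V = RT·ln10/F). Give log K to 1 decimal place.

log K = 104.4

The Sn⁴⁺/Sn²⁺ couple is reduced (cathode); E°cell = +0.16 − (−2.93) = +3.09 V with n = 2.
At equilibrium E = 0, so log K = nE°cell / 0.0592 = (2)(+3.09) / 0.0592 = 104.4.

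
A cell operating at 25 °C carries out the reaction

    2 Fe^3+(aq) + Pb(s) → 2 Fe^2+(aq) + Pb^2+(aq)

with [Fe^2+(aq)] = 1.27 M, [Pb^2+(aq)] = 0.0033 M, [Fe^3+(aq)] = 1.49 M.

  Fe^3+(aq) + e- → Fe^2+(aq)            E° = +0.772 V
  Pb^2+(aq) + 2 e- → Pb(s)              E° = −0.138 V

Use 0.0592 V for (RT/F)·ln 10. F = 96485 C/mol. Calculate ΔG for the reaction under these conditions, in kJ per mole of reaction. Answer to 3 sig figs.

−191 kJ/mol

With Fe³⁺/Fe²⁺ reduced at the cathode, E°cell = +0.772 − (−0.138) = +0.910 V and n = 2.
Q = ([Fe^2+(aq)]^2·[Pb^2+(aq)]) / [Fe^3+(aq)]^2 = 0.0024, so log Q = −2.620 and E = +0.910 − (0.0592/2)(−2.620) = +0.9876 V.
Then ΔG = −nFE = −2 × 96485 × +0.9876 J/mol = −191 kJ/mol.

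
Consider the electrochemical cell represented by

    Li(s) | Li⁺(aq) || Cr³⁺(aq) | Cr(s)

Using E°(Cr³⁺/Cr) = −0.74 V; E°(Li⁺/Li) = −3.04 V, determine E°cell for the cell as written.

By convention the left-hand electrode in cell notation is the anode (oxidation) and the right-hand electrode is the cathode (reduction).
E°cell = E°(right) − E°(left) = −0.74 − (−3.04) = +2.30 V.

+2.30 V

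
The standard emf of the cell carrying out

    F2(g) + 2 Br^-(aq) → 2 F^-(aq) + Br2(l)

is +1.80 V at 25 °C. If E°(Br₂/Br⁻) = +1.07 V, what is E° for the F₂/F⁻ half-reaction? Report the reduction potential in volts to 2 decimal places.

In the reaction as written the F₂/F⁻ couple is reduced (cathode) and Br₂/Br⁻ is oxidized (anode), so E°cell = E°(F₂/F⁻) − E°(Br₂/Br⁻).
E°(F₂/F⁻) = E°cell + E°(anode) = +1.80 + (+1.07) = +2.87 V.

+2.87 V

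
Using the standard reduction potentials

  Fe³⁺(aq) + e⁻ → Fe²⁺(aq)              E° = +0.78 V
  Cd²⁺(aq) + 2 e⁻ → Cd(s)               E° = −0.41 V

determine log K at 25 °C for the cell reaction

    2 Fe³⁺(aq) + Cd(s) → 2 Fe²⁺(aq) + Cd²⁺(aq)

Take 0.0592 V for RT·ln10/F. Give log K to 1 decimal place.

The Fe³⁺/Fe²⁺ couple is reduced (cathode); E°cell = +0.78 − (−0.41) = +1.19 V with n = 2.
At equilibrium E = 0, so log K = nE°cell / 0.0592 = (2)(+1.19) / 0.0592 = 40.2.

log K = 40.2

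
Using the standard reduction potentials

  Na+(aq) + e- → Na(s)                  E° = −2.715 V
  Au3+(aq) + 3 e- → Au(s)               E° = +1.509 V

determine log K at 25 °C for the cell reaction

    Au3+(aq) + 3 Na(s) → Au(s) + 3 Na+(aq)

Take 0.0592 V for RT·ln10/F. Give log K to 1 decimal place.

log K = 214.1

The Au³⁺/Au couple is reduced (cathode); E°cell = +1.509 − (−2.715) = +4.224 V with n = 3.
At equilibrium E = 0, so log K = nE°cell / 0.0592 = (3)(+4.224) / 0.0592 = 214.1.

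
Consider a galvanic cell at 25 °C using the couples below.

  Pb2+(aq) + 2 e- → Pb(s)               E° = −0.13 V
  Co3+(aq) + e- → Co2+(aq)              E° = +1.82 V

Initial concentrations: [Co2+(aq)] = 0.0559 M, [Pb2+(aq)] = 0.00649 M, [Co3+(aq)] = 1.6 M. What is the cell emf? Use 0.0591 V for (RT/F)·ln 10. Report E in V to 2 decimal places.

Co³⁺/Co²⁺ is reduced (cathode, E° = +1.82 V) and Pb²⁺/Pb is oxidized (anode).
E°cell = E°cat − E°an = +1.82 − (−0.13) = +1.95 V; n = 2.
Balancing gives 2 Co3+(aq) + Pb(s) → 2 Co2+(aq) + Pb2+(aq); hence Q = ([Co2+(aq)]^2·[Pb2+(aq)]) / [Co3+(aq)]^2 = 7.92×10^−6 (log Q = −5.101).
Applying E = E° − (RT ln10/nF)·log Q gives +1.95 − (0.0591/2)(−5.101) = +2.10 V.

+2.10 V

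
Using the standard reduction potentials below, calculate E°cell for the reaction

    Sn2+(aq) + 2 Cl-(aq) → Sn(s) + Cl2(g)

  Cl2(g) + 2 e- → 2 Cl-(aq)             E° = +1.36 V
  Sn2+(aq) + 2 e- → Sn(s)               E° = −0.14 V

−1.50 V

Sn2+(aq) gains electrons, so the Sn²⁺/Sn couple is the cathode; the Cl₂/Cl⁻ couple is the anode.
E°cell = E°(cathode) − E°(anode) = −0.14 − (+1.36) = −1.50 V.
The negative E°cell means the reaction is non-spontaneous in the direction written.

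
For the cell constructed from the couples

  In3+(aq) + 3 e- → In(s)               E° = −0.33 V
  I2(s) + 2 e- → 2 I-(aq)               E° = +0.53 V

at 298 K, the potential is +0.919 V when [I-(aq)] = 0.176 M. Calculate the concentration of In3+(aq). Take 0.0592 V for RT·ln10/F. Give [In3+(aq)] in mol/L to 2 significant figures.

With I₂/I⁻ at the cathode and In³⁺/In at the anode, E°cell = +0.53 − (−0.33) = +0.86 V (n = 6).
Since E = E° − (0.0592/n)·log Q, log Q = n(E° − E)/0.0592 = −5.980.
Balancing electrons gives 3 I2(s) + 2 In(s) → 6 I-(aq) + 2 In3+(aq); thus Q = [I-(aq)]^6·[In3+(aq)]^2.
Substituting the known concentrations and solving, log [In3+(aq)] = −0.727 and [In3+(aq)] = 0.19 M.

0.19 M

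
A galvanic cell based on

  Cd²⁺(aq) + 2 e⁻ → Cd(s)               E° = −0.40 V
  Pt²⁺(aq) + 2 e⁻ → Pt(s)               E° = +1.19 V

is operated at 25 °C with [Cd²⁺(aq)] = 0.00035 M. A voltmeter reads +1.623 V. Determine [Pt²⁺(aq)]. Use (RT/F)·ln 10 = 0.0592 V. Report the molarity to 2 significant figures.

With Pt²⁺/Pt at the cathode and Cd²⁺/Cd at the anode, E°cell = +1.19 − (−0.40) = +1.59 V (n = 2).
Rearranging E = E° − (0.0592/n)·log Q gives log Q = 2(+1.59 − (+1.623))/0.0592 = −1.115.
Balancing electrons gives Pt²⁺(aq) + Cd(s) → Pt(s) + Cd²⁺(aq); thus Q = [Cd²⁺(aq)] / [Pt²⁺(aq)].
Isolating [Pt²⁺(aq)] in Q = 10^{−1.115} yields log [Pt²⁺(aq)] = −2.341, i.e. 0.0046 M.

0.0046 M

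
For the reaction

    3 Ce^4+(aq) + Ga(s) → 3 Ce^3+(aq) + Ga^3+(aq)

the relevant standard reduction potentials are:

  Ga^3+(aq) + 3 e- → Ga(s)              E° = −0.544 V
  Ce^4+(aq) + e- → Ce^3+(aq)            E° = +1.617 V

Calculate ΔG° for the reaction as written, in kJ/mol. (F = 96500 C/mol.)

−626 kJ/mol

In the reaction as written Ce^4+(aq) is reduced, so the Ce⁴⁺/Ce³⁺ couple is the cathode and Ga³⁺/Ga is the anode.
E°cell = +1.617 − (−0.544) = +2.161 V; balancing electrons gives n = 3.
ΔG° = −nFE°cell = −(3)(96500)(+2.161) J/mol = −626 kJ/mol.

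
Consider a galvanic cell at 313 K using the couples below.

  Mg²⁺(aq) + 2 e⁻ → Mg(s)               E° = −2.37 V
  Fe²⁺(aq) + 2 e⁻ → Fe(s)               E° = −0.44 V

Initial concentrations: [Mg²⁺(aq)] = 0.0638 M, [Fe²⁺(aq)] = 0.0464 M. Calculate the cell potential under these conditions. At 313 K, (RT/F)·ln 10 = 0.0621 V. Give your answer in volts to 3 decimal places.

+1.926 V

Since E°(Fe²⁺/Fe) > E°(Mg²⁺/Mg), Fe²⁺/Fe serves as the cathode.
The standard potential is −0.44 − (−2.37) = +1.93 V and the balanced reaction transfers n = 2 electrons.
The balanced reaction is Fe²⁺(aq) + Mg(s) → Fe(s) + Mg²⁺(aq), so Q = [Mg²⁺(aq)] / [Fe²⁺(aq)] = 1.38 and log Q = 0.138.
By the Nernst equation, E = +1.93 − (0.0621/2)·(0.138) = +1.926 V.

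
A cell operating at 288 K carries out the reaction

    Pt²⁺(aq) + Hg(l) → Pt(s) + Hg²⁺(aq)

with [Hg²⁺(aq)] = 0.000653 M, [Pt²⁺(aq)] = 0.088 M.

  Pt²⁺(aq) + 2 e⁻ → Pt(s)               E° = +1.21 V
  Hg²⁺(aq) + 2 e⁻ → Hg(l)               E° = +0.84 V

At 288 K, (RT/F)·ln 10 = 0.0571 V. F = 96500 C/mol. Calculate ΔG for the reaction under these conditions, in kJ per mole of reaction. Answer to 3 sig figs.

With Pt²⁺/Pt reduced at the cathode, E°cell = +1.21 − (+0.84) = +0.37 V and n = 2.
Q = [Hg²⁺(aq)] / [Pt²⁺(aq)] = 0.00742, so log Q = −2.130 and E = +0.37 − (0.0571/2)(−2.130) = +0.4308 V.
Then ΔG = −nFE = −2 × 96500 × +0.4308 J/mol = −83.1 kJ/mol.

−83.1 kJ/mol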